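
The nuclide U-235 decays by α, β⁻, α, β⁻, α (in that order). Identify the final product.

Start: (A, Z) = (235, 92).
After α: (231, 90).
After β⁻: (231, 91).
After α: (227, 89).
After β⁻: (227, 90).
After α: (223, 88).
Z = 88 is radium.

Ra-223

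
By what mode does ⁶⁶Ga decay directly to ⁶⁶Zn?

beta-plus decay or electron capture

ΔA = 66 − 66 = 0; ΔZ = 30 − 31 = -1.
A is unchanged and Z drops by 1 — a proton has become a neutron (β⁺ emission or electron capture).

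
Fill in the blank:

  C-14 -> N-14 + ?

beta-minus particle

Conserve mass number: 14 = 14 + A, so A = 0.
Conserve atomic number: 6 = 7 + Z, so Z = -1.
A = 0 and Z = -1 is e⁻ — a beta-minus particle.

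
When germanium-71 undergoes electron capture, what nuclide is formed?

Electron capture: mass number changes by +0, atomic number by -1.
A: 71 = 71; Z: 32 − 1 = 31.
Z = 31 is gallium, so the daughter is gallium-71.

Ga-71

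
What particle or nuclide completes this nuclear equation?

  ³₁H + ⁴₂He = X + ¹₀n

Conserve mass number: 3 + 4 = A + 1, so A = 6.
Conserve atomic number: 1 + 2 = Z + 0, so Z = 3.
Z = 3 is lithium, so the species is ⁶₃Li.

Li-6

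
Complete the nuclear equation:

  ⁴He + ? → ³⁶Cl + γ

P-32

Conserve mass number: 4 + A = 36 + 0, so A = 32.
Conserve atomic number: 2 + Z = 17 + 0, so Z = 15.
Z = 15 is phosphorus, so the species is ³²P.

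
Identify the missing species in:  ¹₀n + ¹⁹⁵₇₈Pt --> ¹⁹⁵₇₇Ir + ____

proton

Conserve mass number: 1 + 195 = 195 + A, so A = 1.
Conserve atomic number: 0 + 78 = 77 + Z, so Z = 1.
A = 1 and Z = 1 is ¹₁H — a proton.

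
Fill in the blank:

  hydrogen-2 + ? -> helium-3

Conserve mass number: 2 + A = 3, so A = 1.
Conserve atomic number: 1 + Z = 2, so Z = 1.
A = 1 and Z = 1 is hydrogen-1 — a proton.

proton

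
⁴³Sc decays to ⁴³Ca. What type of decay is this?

beta-plus decay or electron capture

ΔA = 43 − 43 = 0; ΔZ = 20 − 21 = -1.
A is unchanged and Z drops by 1 — a proton has become a neutron (β⁺ emission or electron capture).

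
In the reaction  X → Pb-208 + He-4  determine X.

Conserve mass number: A = 208 + 4, so A = 212.
Conserve atomic number: Z = 82 + 2, so Z = 84.
Z = 84 is polonium, so the species is Po-212.

Po-212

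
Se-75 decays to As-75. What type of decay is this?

ΔA = 75 − 75 = 0; ΔZ = 33 − 34 = -1.
A is unchanged and Z drops by 1 — a proton has become a neutron (β⁺ emission or electron capture).

beta-plus decay or electron capture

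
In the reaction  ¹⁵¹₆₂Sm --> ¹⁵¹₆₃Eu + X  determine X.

beta-minus particle

Conserve mass number: 151 = 151 + A, so A = 0.
Conserve atomic number: 62 = 63 + Z, so Z = -1.
A = 0 and Z = -1 is ⁰₋₁e — a beta-minus particle.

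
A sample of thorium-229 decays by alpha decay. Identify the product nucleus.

Alpha decay: mass number changes by -4, atomic number by -2.
A: 229 − 4 = 225; Z: 90 − 2 = 88.
Z = 88 is radium, so the daughter is radium-225.

Ra-225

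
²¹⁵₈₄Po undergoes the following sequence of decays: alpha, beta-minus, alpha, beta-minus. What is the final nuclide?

Start: (A, Z) = (215, 84).
After α: (211, 82).
After β⁻: (211, 83).
After α: (207, 81).
After β⁻: (207, 82).
Z = 82 is lead.

Pb-207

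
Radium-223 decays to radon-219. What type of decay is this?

ΔA = 219 − 223 = -4; ΔZ = 86 − 88 = -2.
A drops by 4 and Z drops by 2 — the signature of alpha emission.

alpha decay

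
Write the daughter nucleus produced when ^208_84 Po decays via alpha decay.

Pb-204

Alpha decay: mass number changes by -4, atomic number by -2.
A: 208 − 4 = 204; Z: 84 − 2 = 82.
Z = 82 is lead, so the daughter is ^204_82 Pb.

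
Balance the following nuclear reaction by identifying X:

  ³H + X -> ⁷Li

alpha particle

Conserve mass number: 3 + A = 7, so A = 4.
Conserve atomic number: 1 + Z = 3, so Z = 2.
A = 4 and Z = 2 is ⁴He — an alpha particle.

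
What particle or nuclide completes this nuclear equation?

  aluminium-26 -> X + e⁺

Conserve mass number: 26 = A + 0, so A = 26.
Conserve atomic number: 13 = Z + 1, so Z = 12.
Z = 12 is magnesium, so the species is magnesium-26.

Mg-26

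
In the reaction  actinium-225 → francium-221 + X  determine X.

Conserve mass number: 225 = 221 + A, so A = 4.
Conserve atomic number: 89 = 87 + Z, so Z = 2.
A = 4 and Z = 2 is helium-4 — an alpha particle.

alpha particle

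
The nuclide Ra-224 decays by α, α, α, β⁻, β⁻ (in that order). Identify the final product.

Start: (A, Z) = (224, 88).
After α: (220, 86).
After α: (216, 84).
After α: (212, 82).
After β⁻: (212, 83).
After β⁻: (212, 84).
Z = 84 is polonium.

Po-212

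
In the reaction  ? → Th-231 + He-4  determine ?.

U-235

Conserve mass number: A = 231 + 4, so A = 235.
Conserve atomic number: Z = 90 + 2, so Z = 92.
Z = 92 is uranium, so the species is U-235.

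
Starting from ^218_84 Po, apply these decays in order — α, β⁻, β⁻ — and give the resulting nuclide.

Po-214

Start: (A, Z) = (218, 84).
After α: (214, 82).
After β⁻: (214, 83).
After β⁻: (214, 84).
Z = 84 is polonium.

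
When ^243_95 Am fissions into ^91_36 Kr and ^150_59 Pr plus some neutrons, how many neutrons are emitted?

Conserve mass number: 243 = 91 + 150 + k, so k = 243 − 241 = 2.
Check atomic number: 95 = 36 + 59 + 0 = 95. ✓

2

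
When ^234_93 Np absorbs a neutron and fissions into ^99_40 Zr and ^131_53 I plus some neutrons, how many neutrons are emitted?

Conserve mass number: 235 = 99 + 131 + k, so k = 235 − 230 = 5.
Check atomic number: 93 = 40 + 53 + 0 = 93. ✓

5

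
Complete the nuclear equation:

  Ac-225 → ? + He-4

Fr-221

Conserve mass number: 225 = A + 4, so A = 221.
Conserve atomic number: 89 = Z + 2, so Z = 87.
Z = 87 is francium, so the species is Fr-221.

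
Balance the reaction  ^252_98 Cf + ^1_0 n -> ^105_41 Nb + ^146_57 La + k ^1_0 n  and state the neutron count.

2

Conserve mass number: 253 = 105 + 146 + k, so k = 253 − 251 = 2.
Check atomic number: 98 = 41 + 57 + 0 = 98. ✓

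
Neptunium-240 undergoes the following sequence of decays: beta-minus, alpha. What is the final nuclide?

Start: (A, Z) = (240, 93).
After β⁻: (240, 94).
After α: (236, 92).
Z = 92 is uranium.

U-236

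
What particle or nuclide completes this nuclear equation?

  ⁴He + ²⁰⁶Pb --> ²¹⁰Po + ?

gamma ray

Conserve mass number: 4 + 206 = 210 + A, so A = 0.
Conserve atomic number: 2 + 82 = 84 + Z, so Z = 0.
A = 0 and Z = 0 is γ — a gamma ray.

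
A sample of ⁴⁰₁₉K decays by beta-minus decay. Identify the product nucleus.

Ca-40

Beta-minus decay: mass number changes by +0, atomic number by +1.
A: 40 = 40; Z: 19 + 1 = 20.
Z = 20 is calcium, so the daughter is ⁴⁰₂₀Ca.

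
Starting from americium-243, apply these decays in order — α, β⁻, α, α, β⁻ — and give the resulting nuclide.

Start: (A, Z) = (243, 95).
After α: (239, 93).
After β⁻: (239, 94).
After α: (235, 92).
After α: (231, 90).
After β⁻: (231, 91).
Z = 91 is protactinium.

Pa-231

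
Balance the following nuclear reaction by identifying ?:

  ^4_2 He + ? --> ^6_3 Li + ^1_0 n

triton

Conserve mass number: 4 + A = 6 + 1, so A = 3.
Conserve atomic number: 2 + Z = 3 + 0, so Z = 1.
A = 3 and Z = 1 is ^3_1 H — a triton.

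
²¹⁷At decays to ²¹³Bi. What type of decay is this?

ΔA = 213 − 217 = -4; ΔZ = 83 − 85 = -2.
A drops by 4 and Z drops by 2 — the signature of alpha emission.

alpha decay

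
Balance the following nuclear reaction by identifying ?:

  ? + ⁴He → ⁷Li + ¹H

alpha particle

Conserve mass number: A + 4 = 7 + 1, so A = 4.
Conserve atomic number: Z + 2 = 3 + 1, so Z = 2.
A = 4 and Z = 2 is ⁴He — an alpha particle.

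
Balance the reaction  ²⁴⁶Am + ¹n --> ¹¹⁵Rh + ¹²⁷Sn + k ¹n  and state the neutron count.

5

Conserve mass number: 247 = 115 + 127 + k, so k = 247 − 242 = 5.
Check atomic number: 95 = 45 + 50 + 0 = 95. ✓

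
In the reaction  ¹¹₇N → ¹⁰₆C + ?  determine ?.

proton

Conserve mass number: 11 = 10 + A, so A = 1.
Conserve atomic number: 7 = 6 + Z, so Z = 1.
A = 1 and Z = 1 is ¹₁H — a proton.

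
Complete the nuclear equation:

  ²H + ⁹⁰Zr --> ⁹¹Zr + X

Conserve mass number: 2 + 90 = 91 + A, so A = 1.
Conserve atomic number: 1 + 40 = 40 + Z, so Z = 1.
A = 1 and Z = 1 is ¹H — a proton.

proton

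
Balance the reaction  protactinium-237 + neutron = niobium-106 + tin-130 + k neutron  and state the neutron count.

Conserve mass number: 238 = 106 + 130 + k, so k = 238 − 236 = 2.
Check atomic number: 91 = 41 + 50 + 0 = 91. ✓

2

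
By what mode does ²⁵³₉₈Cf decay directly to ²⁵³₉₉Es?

beta-minus decay

ΔA = 253 − 253 = 0; ΔZ = 99 − 98 = +1.
A is unchanged and Z rises by 1 — a neutron has become a proton (β⁻ decay).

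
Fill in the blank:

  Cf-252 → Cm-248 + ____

alpha particle

Conserve mass number: 252 = 248 + A, so A = 4.
Conserve atomic number: 98 = 96 + Z, so Z = 2.
A = 4 and Z = 2 is He-4 — an alpha particle.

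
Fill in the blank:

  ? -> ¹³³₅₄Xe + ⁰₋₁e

I-133

Conserve mass number: A = 133 + 0, so A = 133.
Conserve atomic number: Z = 54 − 1, so Z = 53.
Z = 53 is iodine, so the species is ¹³³₅₃I.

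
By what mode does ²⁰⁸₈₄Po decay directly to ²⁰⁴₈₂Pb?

ΔA = 204 − 208 = -4; ΔZ = 82 − 84 = -2.
A drops by 4 and Z drops by 2 — the signature of alpha emission.

alpha decay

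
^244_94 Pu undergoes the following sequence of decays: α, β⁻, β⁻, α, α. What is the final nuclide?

Th-232

Start: (A, Z) = (244, 94).
After α: (240, 92).
After β⁻: (240, 93).
After β⁻: (240, 94).
After α: (236, 92).
After α: (232, 90).
Z = 90 is thorium.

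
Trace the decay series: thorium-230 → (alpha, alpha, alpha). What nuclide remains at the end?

Start: (A, Z) = (230, 90).
After α: (226, 88).
After α: (222, 86).
After α: (218, 84).
Z = 84 is polonium.

Po-218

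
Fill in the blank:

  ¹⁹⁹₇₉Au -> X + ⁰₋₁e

Conserve mass number: 199 = A + 0, so A = 199.
Conserve atomic number: 79 = Z − 1, so Z = 80.
Z = 80 is mercury, so the species is ¹⁹⁹₈₀Hg.

Hg-199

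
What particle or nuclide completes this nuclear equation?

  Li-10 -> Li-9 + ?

Conserve mass number: 10 = 9 + A, so A = 1.
Conserve atomic number: 3 = 3 + Z, so Z = 0.
A = 1 and Z = 0 is n — a neutron.

neutron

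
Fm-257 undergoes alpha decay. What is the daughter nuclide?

Cf-253

Alpha decay: mass number changes by -4, atomic number by -2.
A: 257 − 4 = 253; Z: 100 − 2 = 98.
Z = 98 is californium, so the daughter is Cf-253.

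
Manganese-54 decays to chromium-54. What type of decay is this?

beta-plus decay or electron capture

ΔA = 54 − 54 = 0; ΔZ = 24 − 25 = -1.
A is unchanged and Z drops by 1 — a proton has become a neutron (β⁺ emission or electron capture).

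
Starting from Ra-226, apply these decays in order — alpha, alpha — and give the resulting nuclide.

Po-218

Start: (A, Z) = (226, 88).
After α: (222, 86).
After α: (218, 84).
Z = 84 is polonium.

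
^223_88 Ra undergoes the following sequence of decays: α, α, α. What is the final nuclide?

Pb-211

Start: (A, Z) = (223, 88).
After α: (219, 86).
After α: (215, 84).
After α: (211, 82).
Z = 82 is lead.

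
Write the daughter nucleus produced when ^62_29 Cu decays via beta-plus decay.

Beta-plus decay: mass number changes by +0, atomic number by -1.
A: 62 = 62; Z: 29 − 1 = 28.
Z = 28 is nickel, so the daughter is ^62_28 Ni.

Ni-62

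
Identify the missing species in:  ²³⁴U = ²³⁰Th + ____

Conserve mass number: 234 = 230 + A, so A = 4.
Conserve atomic number: 92 = 90 + Z, so Z = 2.
A = 4 and Z = 2 is ⁴He — an alpha particle.

alpha particle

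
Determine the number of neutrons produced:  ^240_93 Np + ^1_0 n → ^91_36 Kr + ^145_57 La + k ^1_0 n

5

Conserve mass number: 241 = 91 + 145 + k, so k = 241 − 236 = 5.
Check atomic number: 93 = 36 + 57 + 0 = 93. ✓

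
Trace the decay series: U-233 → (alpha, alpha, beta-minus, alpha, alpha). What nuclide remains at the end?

Start: (A, Z) = (233, 92).
After α: (229, 90).
After α: (225, 88).
After β⁻: (225, 89).
After α: (221, 87).
After α: (217, 85).
Z = 85 is astatine.

At-217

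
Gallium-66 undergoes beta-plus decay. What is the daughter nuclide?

Beta-plus decay: mass number changes by +0, atomic number by -1.
A: 66 = 66; Z: 31 − 1 = 30.
Z = 30 is zinc, so the daughter is zinc-66.

Zn-66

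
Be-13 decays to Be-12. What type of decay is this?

neutron emission

ΔA = 12 − 13 = -1; ΔZ = 4 − 4 = +0.
A drops by 1 with Z unchanged — a neutron was emitted.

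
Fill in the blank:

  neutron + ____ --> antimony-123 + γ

Sb-122

Conserve mass number: 1 + A = 123 + 0, so A = 122.
Conserve atomic number: 0 + Z = 51 + 0, so Z = 51.
Z = 51 is antimony, so the species is antimony-122.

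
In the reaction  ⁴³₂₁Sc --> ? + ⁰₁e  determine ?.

Ca-43

Conserve mass number: 43 = A + 0, so A = 43.
Conserve atomic number: 21 = Z + 1, so Z = 20.
Z = 20 is calcium, so the species is ⁴³₂₀Ca.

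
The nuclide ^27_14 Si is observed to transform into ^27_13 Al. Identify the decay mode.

ΔA = 27 − 27 = 0; ΔZ = 13 − 14 = -1.
A is unchanged and Z drops by 1 — a proton has become a neutron (β⁺ emission or electron capture).

beta-plus decay or electron capture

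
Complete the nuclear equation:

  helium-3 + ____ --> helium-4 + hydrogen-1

deuteron

Conserve mass number: 3 + A = 4 + 1, so A = 2.
Conserve atomic number: 2 + Z = 2 + 1, so Z = 1.
A = 2 and Z = 1 is hydrogen-2 — a deuteron.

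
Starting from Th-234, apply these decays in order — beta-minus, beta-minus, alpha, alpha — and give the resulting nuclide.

Ra-226

Start: (A, Z) = (234, 90).
After β⁻: (234, 91).
After β⁻: (234, 92).
After α: (230, 90).
After α: (226, 88).
Z = 88 is radium.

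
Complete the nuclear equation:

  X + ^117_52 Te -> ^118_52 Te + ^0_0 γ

neutron

Conserve mass number: A + 117 = 118 + 0, so A = 1.
Conserve atomic number: Z + 52 = 52 + 0, so Z = 0.
A = 1 and Z = 0 is ^1_0 n — a neutron.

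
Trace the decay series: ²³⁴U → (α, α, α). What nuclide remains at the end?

Rn-222

Start: (A, Z) = (234, 92).
After α: (230, 90).
After α: (226, 88).
After α: (222, 86).
Z = 86 is radon.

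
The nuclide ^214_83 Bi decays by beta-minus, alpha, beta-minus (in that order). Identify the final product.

Bi-210

Start: (A, Z) = (214, 83).
After β⁻: (214, 84).
After α: (210, 82).
After β⁻: (210, 83).
Z = 83 is bismuth.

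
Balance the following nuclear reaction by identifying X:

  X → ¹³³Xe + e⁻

I-133

Conserve mass number: A = 133 + 0, so A = 133.
Conserve atomic number: Z = 54 − 1, so Z = 53.
Z = 53 is iodine, so the species is ¹³³I.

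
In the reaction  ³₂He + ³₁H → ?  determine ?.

Li-6

Conserve mass number: 3 + 3 = A, so A = 6.
Conserve atomic number: 2 + 1 = Z, so Z = 3.
Z = 3 is lithium, so the species is ⁶₃Li.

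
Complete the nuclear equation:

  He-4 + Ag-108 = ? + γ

In-112

Conserve mass number: 4 + 108 = A + 0, so A = 112.
Conserve atomic number: 2 + 47 = Z + 0, so Z = 49.
Z = 49 is indium, so the species is In-112.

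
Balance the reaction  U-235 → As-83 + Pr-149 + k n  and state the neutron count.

3

Conserve mass number: 235 = 83 + 149 + k, so k = 235 − 232 = 3.
Check atomic number: 92 = 33 + 59 + 0 = 92. ✓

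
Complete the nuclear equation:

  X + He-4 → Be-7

Conserve mass number: A + 4 = 7, so A = 3.
Conserve atomic number: Z + 2 = 4, so Z = 2.
Z = 2 is helium, so the species is He-3.

He-3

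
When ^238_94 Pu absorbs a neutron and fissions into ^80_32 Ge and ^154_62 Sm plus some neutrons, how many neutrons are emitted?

5

Conserve mass number: 239 = 80 + 154 + k, so k = 239 − 234 = 5.
Check atomic number: 94 = 32 + 62 + 0 = 94. ✓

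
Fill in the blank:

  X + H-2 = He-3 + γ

proton

Conserve mass number: A + 2 = 3 + 0, so A = 1.
Conserve atomic number: Z + 1 = 2 + 0, so Z = 1.
A = 1 and Z = 1 is H-1 — a proton.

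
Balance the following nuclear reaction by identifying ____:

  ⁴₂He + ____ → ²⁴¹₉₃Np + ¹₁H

Conserve mass number: 4 + A = 241 + 1, so A = 238.
Conserve atomic number: 2 + Z = 93 + 1, so Z = 92.
Z = 92 is uranium, so the species is ²³⁸₉₂U.

U-238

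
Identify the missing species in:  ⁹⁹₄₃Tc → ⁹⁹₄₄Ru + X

beta-minus particle

Conserve mass number: 99 = 99 + A, so A = 0.
Conserve atomic number: 43 = 44 + Z, so Z = -1.
A = 0 and Z = -1 is ⁰₋₁e — a beta-minus particle.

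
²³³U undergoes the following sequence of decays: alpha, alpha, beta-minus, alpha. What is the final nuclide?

Fr-221

Start: (A, Z) = (233, 92).
After α: (229, 90).
After α: (225, 88).
After β⁻: (225, 89).
After α: (221, 87).
Z = 87 is francium.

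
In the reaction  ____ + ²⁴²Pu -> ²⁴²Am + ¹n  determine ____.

proton

Conserve mass number: A + 242 = 242 + 1, so A = 1.
Conserve atomic number: Z + 94 = 95 + 0, so Z = 1.
A = 1 and Z = 1 is ¹H — a proton.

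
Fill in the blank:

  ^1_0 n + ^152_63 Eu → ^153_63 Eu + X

Conserve mass number: 1 + 152 = 153 + A, so A = 0.
Conserve atomic number: 0 + 63 = 63 + Z, so Z = 0.
A = 0 and Z = 0 is ^0_0 γ — a gamma ray.

gamma ray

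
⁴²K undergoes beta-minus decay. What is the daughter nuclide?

Beta-minus decay: mass number changes by +0, atomic number by +1.
A: 42 = 42; Z: 19 + 1 = 20.
Z = 20 is calcium, so the daughter is ⁴²Ca.

Ca-42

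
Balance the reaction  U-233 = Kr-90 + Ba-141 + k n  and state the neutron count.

Conserve mass number: 233 = 90 + 141 + k, so k = 233 − 231 = 2.
Check atomic number: 92 = 36 + 56 + 0 = 92. ✓

2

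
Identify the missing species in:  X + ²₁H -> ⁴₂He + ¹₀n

Conserve mass number: A + 2 = 4 + 1, so A = 3.
Conserve atomic number: Z + 1 = 2 + 0, so Z = 1.
A = 3 and Z = 1 is ³₁H — a triton.

triton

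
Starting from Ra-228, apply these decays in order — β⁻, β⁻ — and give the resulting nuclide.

Th-228

Start: (A, Z) = (228, 88).
After β⁻: (228, 89).
After β⁻: (228, 90).
Z = 90 is thorium.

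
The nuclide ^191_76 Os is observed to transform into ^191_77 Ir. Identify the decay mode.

ΔA = 191 − 191 = 0; ΔZ = 77 − 76 = +1.
A is unchanged and Z rises by 1 — a neutron has become a proton (β⁻ decay).

beta-minus decay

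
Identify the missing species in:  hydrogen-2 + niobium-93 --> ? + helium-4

Conserve mass number: 2 + 93 = A + 4, so A = 91.
Conserve atomic number: 1 + 41 = Z + 2, so Z = 40.
Z = 40 is zirconium, so the species is zirconium-91.

Zr-91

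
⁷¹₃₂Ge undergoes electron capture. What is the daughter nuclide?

Electron capture: mass number changes by +0, atomic number by -1.
A: 71 = 71; Z: 32 − 1 = 31.
Z = 31 is gallium, so the daughter is ⁷¹₃₁Ga.

Ga-71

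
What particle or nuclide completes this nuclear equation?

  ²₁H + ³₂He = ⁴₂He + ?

Conserve mass number: 2 + 3 = 4 + A, so A = 1.
Conserve atomic number: 1 + 2 = 2 + Z, so Z = 1.
A = 1 and Z = 1 is ¹₁H — a proton.

proton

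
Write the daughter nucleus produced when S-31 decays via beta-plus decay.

Beta-plus decay: mass number changes by +0, atomic number by -1.
A: 31 = 31; Z: 16 − 1 = 15.
Z = 15 is phosphorus, so the daughter is P-31.

P-31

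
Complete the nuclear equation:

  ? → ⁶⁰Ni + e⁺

Conserve mass number: A = 60 + 0, so A = 60.
Conserve atomic number: Z = 28 + 1, so Z = 29.
Z = 29 is copper, so the species is ⁶⁰Cu.

Cu-60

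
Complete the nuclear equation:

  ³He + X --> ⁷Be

alpha particle

Conserve mass number: 3 + A = 7, so A = 4.
Conserve atomic number: 2 + Z = 4, so Z = 2.
A = 4 and Z = 2 is ⁴He — an alpha particle.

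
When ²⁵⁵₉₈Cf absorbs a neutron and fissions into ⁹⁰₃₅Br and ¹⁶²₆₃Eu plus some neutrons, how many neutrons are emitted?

4

Conserve mass number: 256 = 90 + 162 + k, so k = 256 − 252 = 4.
Check atomic number: 98 = 35 + 63 + 0 = 98. ✓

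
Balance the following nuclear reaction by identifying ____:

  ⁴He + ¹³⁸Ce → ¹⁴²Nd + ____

gamma ray

Conserve mass number: 4 + 138 = 142 + A, so A = 0.
Conserve atomic number: 2 + 58 = 60 + Z, so Z = 0.
A = 0 and Z = 0 is γ — a gamma ray.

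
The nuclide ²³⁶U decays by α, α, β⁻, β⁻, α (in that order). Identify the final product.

Ra-224

Start: (A, Z) = (236, 92).
After α: (232, 90).
After α: (228, 88).
After β⁻: (228, 89).
After β⁻: (228, 90).
After α: (224, 88).
Z = 88 is radium.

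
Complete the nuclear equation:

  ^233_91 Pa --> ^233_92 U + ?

Conserve mass number: 233 = 233 + A, so A = 0.
Conserve atomic number: 91 = 92 + Z, so Z = -1.
A = 0 and Z = -1 is ^0_-1 e — a beta-minus particle.

beta-minus particle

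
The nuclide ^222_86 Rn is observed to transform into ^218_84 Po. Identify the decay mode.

ΔA = 218 − 222 = -4; ΔZ = 84 − 86 = -2.
A drops by 4 and Z drops by 2 — the signature of alpha emission.

alpha decay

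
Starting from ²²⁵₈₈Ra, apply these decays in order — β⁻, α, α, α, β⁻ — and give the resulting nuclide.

Po-213

Start: (A, Z) = (225, 88).
After β⁻: (225, 89).
After α: (221, 87).
After α: (217, 85).
After α: (213, 83).
After β⁻: (213, 84).
Z = 84 is polonium.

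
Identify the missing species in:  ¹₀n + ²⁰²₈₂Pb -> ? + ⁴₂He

Conserve mass number: 1 + 202 = A + 4, so A = 199.
Conserve atomic number: 0 + 82 = Z + 2, so Z = 80.
Z = 80 is mercury, so the species is ¹⁹⁹₈₀Hg.

Hg-199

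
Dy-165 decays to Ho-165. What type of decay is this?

beta-minus decay

ΔA = 165 − 165 = 0; ΔZ = 67 − 66 = +1.
A is unchanged and Z rises by 1 — a neutron has become a proton (β⁻ decay).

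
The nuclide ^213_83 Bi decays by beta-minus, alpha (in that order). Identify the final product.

Pb-209

Start: (A, Z) = (213, 83).
After β⁻: (213, 84).
After α: (209, 82).
Z = 82 is lead.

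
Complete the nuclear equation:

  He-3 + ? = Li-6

triton

Conserve mass number: 3 + A = 6, so A = 3.
Conserve atomic number: 2 + Z = 3, so Z = 1.
A = 3 and Z = 1 is H-3 — a triton.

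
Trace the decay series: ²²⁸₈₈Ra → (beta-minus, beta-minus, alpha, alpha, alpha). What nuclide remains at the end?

Po-216

Start: (A, Z) = (228, 88).
After β⁻: (228, 89).
After β⁻: (228, 90).
After α: (224, 88).
After α: (220, 86).
After α: (216, 84).
Z = 84 is polonium.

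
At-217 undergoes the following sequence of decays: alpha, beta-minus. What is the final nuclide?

Start: (A, Z) = (217, 85).
After α: (213, 83).
After β⁻: (213, 84).
Z = 84 is polonium.

Po-213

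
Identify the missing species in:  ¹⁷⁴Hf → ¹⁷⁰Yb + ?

Conserve mass number: 174 = 170 + A, so A = 4.
Conserve atomic number: 72 = 70 + Z, so Z = 2.
A = 4 and Z = 2 is ⁴He — an alpha particle.

alpha particle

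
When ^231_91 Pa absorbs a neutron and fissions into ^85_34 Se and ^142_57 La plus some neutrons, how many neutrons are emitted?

Conserve mass number: 232 = 85 + 142 + k, so k = 232 − 227 = 5.
Check atomic number: 91 = 34 + 57 + 0 = 91. ✓

5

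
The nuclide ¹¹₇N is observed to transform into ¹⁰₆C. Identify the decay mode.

proton emission

ΔA = 10 − 11 = -1; ΔZ = 6 − 7 = -1.
A drops by 1 and Z drops by 1 — a proton was emitted.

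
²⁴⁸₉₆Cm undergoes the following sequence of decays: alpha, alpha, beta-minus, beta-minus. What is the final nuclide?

Start: (A, Z) = (248, 96).
After α: (244, 94).
After α: (240, 92).
After β⁻: (240, 93).
After β⁻: (240, 94).
Z = 94 is plutonium.

Pu-240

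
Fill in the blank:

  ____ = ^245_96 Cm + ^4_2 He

Conserve mass number: A = 245 + 4, so A = 249.
Conserve atomic number: Z = 96 + 2, so Z = 98.
Z = 98 is californium, so the species is ^249_98 Cf.

Cf-249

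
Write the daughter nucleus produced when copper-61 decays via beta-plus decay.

Beta-plus decay: mass number changes by +0, atomic number by -1.
A: 61 = 61; Z: 29 − 1 = 28.
Z = 28 is nickel, so the daughter is nickel-61.

Ni-61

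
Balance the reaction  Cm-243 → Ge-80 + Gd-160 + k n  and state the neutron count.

3

Conserve mass number: 243 = 80 + 160 + k, so k = 243 − 240 = 3.
Check atomic number: 96 = 32 + 64 + 0 = 96. ✓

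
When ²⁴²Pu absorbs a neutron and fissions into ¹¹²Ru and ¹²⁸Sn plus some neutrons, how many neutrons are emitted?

Conserve mass number: 243 = 112 + 128 + k, so k = 243 − 240 = 3.
Check atomic number: 94 = 44 + 50 + 0 = 94. ✓

3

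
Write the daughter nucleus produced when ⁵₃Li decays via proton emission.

He-4

Proton emission: mass number changes by -1, atomic number by -1.
A: 5 − 1 = 4; Z: 3 − 1 = 2.
Z = 2 is helium, so the daughter is ⁴₂He.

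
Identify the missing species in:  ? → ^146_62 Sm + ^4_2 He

Gd-150

Conserve mass number: A = 146 + 4, so A = 150.
Conserve atomic number: Z = 62 + 2, so Z = 64.
Z = 64 is gadolinium, so the species is ^150_64 Gd.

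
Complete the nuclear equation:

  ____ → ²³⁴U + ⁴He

Pu-238

Conserve mass number: A = 234 + 4, so A = 238.
Conserve atomic number: Z = 92 + 2, so Z = 94.
Z = 94 is plutonium, so the species is ²³⁸Pu.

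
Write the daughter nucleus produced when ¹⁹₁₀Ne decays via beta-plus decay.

F-19

Beta-plus decay: mass number changes by +0, atomic number by -1.
A: 19 = 19; Z: 10 − 1 = 9.
Z = 9 is fluorine, so the daughter is ¹⁹₉F.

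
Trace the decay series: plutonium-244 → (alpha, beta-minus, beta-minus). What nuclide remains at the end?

Pu-240

Start: (A, Z) = (244, 94).
After α: (240, 92).
After β⁻: (240, 93).
After β⁻: (240, 94).
Z = 94 is plutonium.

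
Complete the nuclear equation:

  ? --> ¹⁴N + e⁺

O-14

Conserve mass number: A = 14 + 0, so A = 14.
Conserve atomic number: Z = 7 + 1, so Z = 8.
Z = 8 is oxygen, so the species is ¹⁴O.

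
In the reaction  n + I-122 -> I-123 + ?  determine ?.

gamma ray

Conserve mass number: 1 + 122 = 123 + A, so A = 0.
Conserve atomic number: 0 + 53 = 53 + Z, so Z = 0.
A = 0 and Z = 0 is γ — a gamma ray.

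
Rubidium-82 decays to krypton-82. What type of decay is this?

ΔA = 82 − 82 = 0; ΔZ = 36 − 37 = -1.
A is unchanged and Z drops by 1 — a proton has become a neutron (β⁺ emission or electron capture).

beta-plus decay or electron capture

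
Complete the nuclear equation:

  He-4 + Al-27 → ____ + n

Conserve mass number: 4 + 27 = A + 1, so A = 30.
Conserve atomic number: 2 + 13 = Z + 0, so Z = 15.
Z = 15 is phosphorus, so the species is P-30.

P-30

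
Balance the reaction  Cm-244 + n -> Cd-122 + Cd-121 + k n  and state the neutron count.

2

Conserve mass number: 245 = 122 + 121 + k, so k = 245 − 243 = 2.
Check atomic number: 96 = 48 + 48 + 0 = 96. ✓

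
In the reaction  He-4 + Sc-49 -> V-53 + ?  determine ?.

Conserve mass number: 4 + 49 = 53 + A, so A = 0.
Conserve atomic number: 2 + 21 = 23 + Z, so Z = 0.
A = 0 and Z = 0 is γ — a gamma ray.

gamma ray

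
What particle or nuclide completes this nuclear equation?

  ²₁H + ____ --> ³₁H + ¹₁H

deuteron

Conserve mass number: 2 + A = 3 + 1, so A = 2.
Conserve atomic number: 1 + Z = 1 + 1, so Z = 1.
A = 2 and Z = 1 is ²₁H — a deuteron.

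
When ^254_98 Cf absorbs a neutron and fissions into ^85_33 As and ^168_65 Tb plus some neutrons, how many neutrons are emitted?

2

Conserve mass number: 255 = 85 + 168 + k, so k = 255 − 253 = 2.
Check atomic number: 98 = 33 + 65 + 0 = 98. ✓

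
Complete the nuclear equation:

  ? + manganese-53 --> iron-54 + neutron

deuteron

Conserve mass number: A + 53 = 54 + 1, so A = 2.
Conserve atomic number: Z + 25 = 26 + 0, so Z = 1.
A = 2 and Z = 1 is hydrogen-2 — a deuteron.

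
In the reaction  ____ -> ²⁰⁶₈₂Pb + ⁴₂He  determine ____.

Conserve mass number: A = 206 + 4, so A = 210.
Conserve atomic number: Z = 82 + 2, so Z = 84.
Z = 84 is polonium, so the species is ²¹⁰₈₄Po.

Po-210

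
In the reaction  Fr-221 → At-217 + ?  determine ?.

alpha particle

Conserve mass number: 221 = 217 + A, so A = 4.
Conserve atomic number: 87 = 85 + Z, so Z = 2.
A = 4 and Z = 2 is He-4 — an alpha particle.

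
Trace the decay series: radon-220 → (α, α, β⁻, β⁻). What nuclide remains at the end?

Start: (A, Z) = (220, 86).
After α: (216, 84).
After α: (212, 82).
After β⁻: (212, 83).
After β⁻: (212, 84).
Z = 84 is polonium.

Po-212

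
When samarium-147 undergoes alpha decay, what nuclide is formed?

Alpha decay: mass number changes by -4, atomic number by -2.
A: 147 − 4 = 143; Z: 62 − 2 = 60.
Z = 60 is neodymium, so the daughter is neodymium-143.

Nd-143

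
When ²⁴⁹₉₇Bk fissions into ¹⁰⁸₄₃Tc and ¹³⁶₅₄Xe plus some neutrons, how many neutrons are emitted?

Conserve mass number: 249 = 108 + 136 + k, so k = 249 − 244 = 5.
Check atomic number: 97 = 43 + 54 + 0 = 97. ✓

5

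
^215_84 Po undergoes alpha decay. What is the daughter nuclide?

Alpha decay: mass number changes by -4, atomic number by -2.
A: 215 − 4 = 211; Z: 84 − 2 = 82.
Z = 82 is lead, so the daughter is ^211_82 Pb.

Pb-211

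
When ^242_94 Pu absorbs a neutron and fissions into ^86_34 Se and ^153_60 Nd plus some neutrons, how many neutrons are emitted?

Conserve mass number: 243 = 86 + 153 + k, so k = 243 − 239 = 4.
Check atomic number: 94 = 34 + 60 + 0 = 94. ✓

4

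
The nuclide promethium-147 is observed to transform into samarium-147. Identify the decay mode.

ΔA = 147 − 147 = 0; ΔZ = 62 − 61 = +1.
A is unchanged and Z rises by 1 — a neutron has become a proton (β⁻ decay).

beta-minus decay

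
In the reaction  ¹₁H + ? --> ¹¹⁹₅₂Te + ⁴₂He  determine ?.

I-122

Conserve mass number: 1 + A = 119 + 4, so A = 122.
Conserve atomic number: 1 + Z = 52 + 2, so Z = 53.
Z = 53 is iodine, so the species is ¹²²₅₃I.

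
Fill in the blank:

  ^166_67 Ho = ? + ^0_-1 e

Er-166

Conserve mass number: 166 = A + 0, so A = 166.
Conserve atomic number: 67 = Z − 1, so Z = 68.
Z = 68 is erbium, so the species is ^166_68 Er.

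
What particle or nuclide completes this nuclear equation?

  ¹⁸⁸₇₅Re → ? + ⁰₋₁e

Conserve mass number: 188 = A + 0, so A = 188.
Conserve atomic number: 75 = Z − 1, so Z = 76.
Z = 76 is osmium, so the species is ¹⁸⁸₇₆Os.

Os-188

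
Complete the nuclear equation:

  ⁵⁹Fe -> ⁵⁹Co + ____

Conserve mass number: 59 = 59 + A, so A = 0.
Conserve atomic number: 26 = 27 + Z, so Z = -1.
A = 0 and Z = -1 is e⁻ — a beta-minus particle.

beta-minus particle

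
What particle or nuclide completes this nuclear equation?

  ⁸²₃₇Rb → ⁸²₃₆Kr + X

Conserve mass number: 82 = 82 + A, so A = 0.
Conserve atomic number: 37 = 36 + Z, so Z = 1.
A = 0 and Z = 1 is ⁰₁e — a positron.

positron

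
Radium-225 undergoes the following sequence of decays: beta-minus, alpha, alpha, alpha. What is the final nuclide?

Bi-213

Start: (A, Z) = (225, 88).
After β⁻: (225, 89).
After α: (221, 87).
After α: (217, 85).
After α: (213, 83).
Z = 83 is bismuth.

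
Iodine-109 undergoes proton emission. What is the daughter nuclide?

Proton emission: mass number changes by -1, atomic number by -1.
A: 109 − 1 = 108; Z: 53 − 1 = 52.
Z = 52 is tellurium, so the daughter is tellurium-108.

Te-108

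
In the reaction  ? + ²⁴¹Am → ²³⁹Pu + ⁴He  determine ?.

Conserve mass number: A + 241 = 239 + 4, so A = 2.
Conserve atomic number: Z + 95 = 94 + 2, so Z = 1.
A = 2 and Z = 1 is ²H — a deuteron.

deuteron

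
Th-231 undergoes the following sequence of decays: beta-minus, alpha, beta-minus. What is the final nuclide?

Start: (A, Z) = (231, 90).
After β⁻: (231, 91).
After α: (227, 89).
After β⁻: (227, 90).
Z = 90 is thorium.

Th-227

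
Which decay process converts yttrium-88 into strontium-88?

ΔA = 88 − 88 = 0; ΔZ = 38 − 39 = -1.
A is unchanged and Z drops by 1 — a proton has become a neutron (β⁺ emission or electron capture).

beta-plus decay or electron capture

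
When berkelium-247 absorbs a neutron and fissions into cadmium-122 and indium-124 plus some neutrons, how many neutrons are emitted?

Conserve mass number: 248 = 122 + 124 + k, so k = 248 − 246 = 2.
Check atomic number: 97 = 48 + 49 + 0 = 97. ✓

2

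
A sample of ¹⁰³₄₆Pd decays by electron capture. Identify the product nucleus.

Rh-103

Electron capture: mass number changes by +0, atomic number by -1.
A: 103 = 103; Z: 46 − 1 = 45.
Z = 45 is rhodium, so the daughter is ¹⁰³₄₅Rh.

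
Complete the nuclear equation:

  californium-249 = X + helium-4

Conserve mass number: 249 = A + 4, so A = 245.
Conserve atomic number: 98 = Z + 2, so Z = 96.
Z = 96 is curium, so the species is curium-245.

Cm-245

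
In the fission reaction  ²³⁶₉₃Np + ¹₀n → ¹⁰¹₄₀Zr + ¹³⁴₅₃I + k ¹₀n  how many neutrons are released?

Conserve mass number: 237 = 101 + 134 + k, so k = 237 − 235 = 2.
Check atomic number: 93 = 40 + 53 + 0 = 93. ✓

2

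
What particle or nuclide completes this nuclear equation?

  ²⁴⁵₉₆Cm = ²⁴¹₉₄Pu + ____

Conserve mass number: 245 = 241 + A, so A = 4.
Conserve atomic number: 96 = 94 + Z, so Z = 2.
A = 4 and Z = 2 is ⁴₂He — an alpha particle.

alpha particle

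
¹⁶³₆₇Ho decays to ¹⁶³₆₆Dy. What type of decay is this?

ΔA = 163 − 163 = 0; ΔZ = 66 − 67 = -1.
A is unchanged and Z drops by 1 — a proton has become a neutron (β⁺ emission or electron capture).

beta-plus decay or electron capture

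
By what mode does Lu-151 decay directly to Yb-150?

proton emission

ΔA = 150 − 151 = -1; ΔZ = 70 − 71 = -1.
A drops by 1 and Z drops by 1 — a proton was emitted.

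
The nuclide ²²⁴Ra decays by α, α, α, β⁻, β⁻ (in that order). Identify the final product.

Po-212

Start: (A, Z) = (224, 88).
After α: (220, 86).
After α: (216, 84).
After α: (212, 82).
After β⁻: (212, 83).
After β⁻: (212, 84).
Z = 84 is polonium.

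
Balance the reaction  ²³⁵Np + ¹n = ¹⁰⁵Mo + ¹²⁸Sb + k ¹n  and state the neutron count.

3

Conserve mass number: 236 = 105 + 128 + k, so k = 236 − 233 = 3.
Check atomic number: 93 = 42 + 51 + 0 = 93. ✓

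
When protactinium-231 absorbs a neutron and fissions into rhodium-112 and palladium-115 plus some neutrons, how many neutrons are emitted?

Conserve mass number: 232 = 112 + 115 + k, so k = 232 − 227 = 5.
Check atomic number: 91 = 45 + 46 + 0 = 91. ✓

5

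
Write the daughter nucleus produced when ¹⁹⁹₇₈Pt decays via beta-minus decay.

Au-199

Beta-minus decay: mass number changes by +0, atomic number by +1.
A: 199 = 199; Z: 78 + 1 = 79.
Z = 79 is gold, so the daughter is ¹⁹⁹₇₉Au.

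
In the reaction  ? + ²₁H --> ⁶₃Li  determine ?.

Conserve mass number: A + 2 = 6, so A = 4.
Conserve atomic number: Z + 1 = 3, so Z = 2.
A = 4 and Z = 2 is ⁴₂He — an alpha particle.

alpha particle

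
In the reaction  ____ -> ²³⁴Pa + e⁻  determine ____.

Th-234

Conserve mass number: A = 234 + 0, so A = 234.
Conserve atomic number: Z = 91 − 1, so Z = 90.
Z = 90 is thorium, so the species is ²³⁴Th.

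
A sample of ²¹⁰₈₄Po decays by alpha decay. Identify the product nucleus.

Alpha decay: mass number changes by -4, atomic number by -2.
A: 210 − 4 = 206; Z: 84 − 2 = 82.
Z = 82 is lead, so the daughter is ²⁰⁶₈₂Pb.

Pb-206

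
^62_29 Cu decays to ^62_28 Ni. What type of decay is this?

beta-plus decay or electron capture

ΔA = 62 − 62 = 0; ΔZ = 28 − 29 = -1.
A is unchanged and Z drops by 1 — a proton has become a neutron (β⁺ emission or electron capture).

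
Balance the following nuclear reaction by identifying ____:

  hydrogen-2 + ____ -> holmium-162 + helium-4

Er-164

Conserve mass number: 2 + A = 162 + 4, so A = 164.
Conserve atomic number: 1 + Z = 67 + 2, so Z = 68.
Z = 68 is erbium, so the species is erbium-164.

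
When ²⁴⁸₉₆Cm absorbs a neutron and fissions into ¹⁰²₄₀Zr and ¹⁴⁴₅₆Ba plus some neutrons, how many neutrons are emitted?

3

Conserve mass number: 249 = 102 + 144 + k, so k = 249 − 246 = 3.
Check atomic number: 96 = 40 + 56 + 0 = 96. ✓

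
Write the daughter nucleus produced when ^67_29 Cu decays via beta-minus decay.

Zn-67

Beta-minus decay: mass number changes by +0, atomic number by +1.
A: 67 = 67; Z: 29 + 1 = 30.
Z = 30 is zinc, so the daughter is ^67_30 Zn.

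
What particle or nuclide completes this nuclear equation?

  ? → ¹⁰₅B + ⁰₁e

Conserve mass number: A = 10 + 0, so A = 10.
Conserve atomic number: Z = 5 + 1, so Z = 6.
Z = 6 is carbon, so the species is ¹⁰₆C.

C-10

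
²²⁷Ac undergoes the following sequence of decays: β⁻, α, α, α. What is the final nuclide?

Po-215

Start: (A, Z) = (227, 89).
After β⁻: (227, 90).
After α: (223, 88).
After α: (219, 86).
After α: (215, 84).
Z = 84 is polonium.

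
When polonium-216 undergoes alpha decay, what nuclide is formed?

Pb-212

Alpha decay: mass number changes by -4, atomic number by -2.
A: 216 − 4 = 212; Z: 84 − 2 = 82.
Z = 82 is lead, so the daughter is lead-212.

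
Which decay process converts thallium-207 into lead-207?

beta-minus decay

ΔA = 207 − 207 = 0; ΔZ = 82 − 81 = +1.
A is unchanged and Z rises by 1 — a neutron has become a proton (β⁻ decay).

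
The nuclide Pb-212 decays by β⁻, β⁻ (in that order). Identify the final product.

Po-212

Start: (A, Z) = (212, 82).
After β⁻: (212, 83).
After β⁻: (212, 84).
Z = 84 is polonium.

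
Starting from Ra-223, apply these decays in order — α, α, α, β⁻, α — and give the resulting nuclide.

Start: (A, Z) = (223, 88).
After α: (219, 86).
After α: (215, 84).
After α: (211, 82).
After β⁻: (211, 83).
After α: (207, 81).
Z = 81 is thallium.

Tl-207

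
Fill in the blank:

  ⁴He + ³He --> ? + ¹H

Conserve mass number: 4 + 3 = A + 1, so A = 6.
Conserve atomic number: 2 + 2 = Z + 1, so Z = 3.
Z = 3 is lithium, so the species is ⁶Li.

Li-6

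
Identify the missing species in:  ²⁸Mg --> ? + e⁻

Conserve mass number: 28 = A + 0, so A = 28.
Conserve atomic number: 12 = Z − 1, so Z = 13.
Z = 13 is aluminium, so the species is ²⁸Al.

Al-28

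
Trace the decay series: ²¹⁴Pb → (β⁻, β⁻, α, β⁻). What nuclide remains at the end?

Start: (A, Z) = (214, 82).
After β⁻: (214, 83).
After β⁻: (214, 84).
After α: (210, 82).
After β⁻: (210, 83).
Z = 83 is bismuth.

Bi-210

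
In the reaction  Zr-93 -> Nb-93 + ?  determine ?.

Conserve mass number: 93 = 93 + A, so A = 0.
Conserve atomic number: 40 = 41 + Z, so Z = -1.
A = 0 and Z = -1 is e⁻ — a beta-minus particle.

beta-minus particle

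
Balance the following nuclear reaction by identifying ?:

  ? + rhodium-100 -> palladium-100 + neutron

proton

Conserve mass number: A + 100 = 100 + 1, so A = 1.
Conserve atomic number: Z + 45 = 46 + 0, so Z = 1.
A = 1 and Z = 1 is hydrogen-1 — a proton.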